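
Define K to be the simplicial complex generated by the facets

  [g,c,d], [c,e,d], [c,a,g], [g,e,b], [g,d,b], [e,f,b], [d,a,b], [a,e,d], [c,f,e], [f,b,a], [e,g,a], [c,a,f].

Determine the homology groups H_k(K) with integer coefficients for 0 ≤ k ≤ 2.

Fix the vertex order a < b < c < d < e < f < g and write every simplex with vertices in increasing order. Then dim K = 2 and the simplices of K are:

  0-simplices (7): a, b, c, d, e, f, g
  1-simplices (18): ab, ac, ad, ae, af, ag, bd, be, bf, bg, cd, ce, cf, cg, de, dg, ef, eg
  2-simplices (12): abd, abf, acf, acg, ade, aeg, bdg, bef, beg, cde, cdg, cef

giving chain groups C_0 ≅ Z^7, C_1 ≅ Z^18, C_2 ≅ Z^12.

Boundary ∂_1: C_1 → C_0 is given by ∂[p,q] = [q] − [p]. For instance
  ∂bg = g − b.
The resulting 7×18 matrix has rank 6, and its Smith normal form has invariant factors (1,1,1,1,1,1).

The boundary map ∂_2: C_2 → C_1 sends each 2-simplex [p,q,r] to [q,r] − [p,r] + [p,q]. For instance
  ∂bdg = dg − bg + bd,
  ∂ade = de − ae + ad.
This gives a 18×12 integer matrix of rank 12; reducing to Smith normal form yields diagonal entries (1,1,1,1,1,1,1,1,1,1,1,2).

Reading off H_k = ker ∂_k / im ∂_{k+1}:

  H_0: rank C_0 − rank ∂_1 = 7 − 6 = 1, and the invariant factors of ∂_1 are all 1, so H_0 ≅ Z.
  H_1: rank ker ∂_1 − rank ∂_2 = (18 − 6) − 12 = 0, and ∂_2 has invariant factor 2 > 1, so H_1 ≅ Z/2Z.
  H_2: rank ker ∂_2 − rank ∂_3 = (12 − 12) − 0 = 0, and there is no ∂_3, so H_2 ≅ 0.

As a check, the Euler characteristic is 7 − 18 + 12 = 1, which agrees with 1 − 0 + 0 = 1.
(K is a triangulation of the real projective plane RP^2.)

H_0 ≅ Z,  H_1 ≅ Z/2Z,  H_2 = 0.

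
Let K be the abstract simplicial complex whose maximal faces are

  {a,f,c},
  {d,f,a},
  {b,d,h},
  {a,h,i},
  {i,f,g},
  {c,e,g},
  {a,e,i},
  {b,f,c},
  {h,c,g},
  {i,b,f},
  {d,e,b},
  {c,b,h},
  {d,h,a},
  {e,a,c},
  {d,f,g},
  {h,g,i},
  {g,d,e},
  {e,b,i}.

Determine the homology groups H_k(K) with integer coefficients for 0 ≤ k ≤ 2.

Fix the vertex order a < b < c < d < e < f < g < h < i and write every simplex with vertices in increasing order. Then dim K = 2 and the simplices of K are:

  0-simplices (9): a, b, c, d, e, f, g, h, i
  1-simplices (27): ac, ad, ae, af, ah, ai, bc, bd, be, bf, bh, bi, ce, cf, cg, ch, de, df, dg, dh, eg, ei, fg, fi, gh, gi, hi
  2-simplices (18): ace, acf, adf, adh, aei, ahi, bcf, bch, bde, bdh, bei, bfi, ceg, cgh, deg, dfg, fgi, ghi

so the chain groups are C_0 ≅ Z^9, C_1 ≅ Z^27, C_2 ≅ Z^18.

The boundary map ∂_1: C_1 → C_0 sends each edge [p,q] (with p < q) to q − p. For instance
  ∂ac = c − a.
The 9×27 boundary matrix has rank 8 and Smith normal form diag(1,1,1,1,1,1,1,1).

∂_2: C_2 → C_1 acts by ∂[p,q,r] = [q,r] − [p,r] + [p,q]. For instance
  ∂ace = ce − ae + ac,
  ∂cgh = gh − ch + cg.
The 27×18 boundary matrix has rank 17 and Smith normal form diag(1,1,1,1,1,1,1,1,1,1,1,1,1,1,1,1,1).

Computing H_k = (kernel of ∂_k) / (image of ∂_{k+1}):

  H_0: rank C_0 − rank ∂_1 = 9 − 8 = 1, and the invariant factors of ∂_1 are all 1, so H_0 = Z.
  H_1: rank ker ∂_1 − rank ∂_2 = (27 − 8) − 17 = 2, and the invariant factors of ∂_2 are all 1, so H_1 = Z^2.
  H_2: rank ker ∂_2 − rank ∂_3 = (18 − 17) − 0 = 1, and there is no ∂_3, so H_2 = Z.

H_0 ≅ Z,  H_1 ≅ Z^2,  H_2 ≅ Z.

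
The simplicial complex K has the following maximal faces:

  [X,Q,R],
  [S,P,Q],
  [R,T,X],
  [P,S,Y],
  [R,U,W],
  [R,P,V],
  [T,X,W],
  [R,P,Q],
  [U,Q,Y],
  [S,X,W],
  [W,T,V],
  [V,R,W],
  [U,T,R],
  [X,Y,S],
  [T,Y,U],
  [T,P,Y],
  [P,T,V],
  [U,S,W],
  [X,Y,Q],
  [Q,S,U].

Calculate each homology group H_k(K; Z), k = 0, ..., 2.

H_0 = Z,  H_1 = Z ⊕ Z/2,  H_2 = 0.

K has 10 vertices, 30 edges, 20 triangles.
rank ∂_0 = 0, rank ∂_1 = 9 ⇒ b_0 = 10 − 0 − 9 = 1; all invariant factors of ∂_1 are 1 so no torsion. So H_0 = Z.
rank ∂_1 = 9, rank ∂_2 = 20 ⇒ b_1 = 30 − 9 − 20 = 1; ∂_2 has invariant factor(s) [2] giving torsion. So H_1 = Z ⊕ Z/2.
rank ∂_2 = 20, rank ∂_3 = 0 ⇒ b_2 = 20 − 20 − 0 = 0. So H_2 = 0.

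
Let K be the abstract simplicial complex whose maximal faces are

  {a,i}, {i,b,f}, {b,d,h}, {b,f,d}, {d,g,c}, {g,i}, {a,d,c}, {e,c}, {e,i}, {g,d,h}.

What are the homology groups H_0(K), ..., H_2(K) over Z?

Order the vertices as a < b < c < d < e < f < g < h < i. Listing each simplex with vertices in this order, K has dimension 2 with simplices:

  0-simplices (9): a, b, c, d, e, f, g, h, i
  1-simplices (17): ac, ad, ai, bd, bf, bh, bi, cd, ce, cg, df, dg, dh, ei, fi, gh, gi
  2-simplices (6): acd, bdf, bdh, bfi, cdg, dgh

Hence C_0 ≅ Z^9, C_1 ≅ Z^17, C_2 ≅ Z^6.

The boundary map ∂_1: C_1 → C_0 is given by ∂[p,q] = [q] − [p]. For instance
  ∂ei = i − e.
The resulting 9×17 matrix has rank 8, and its Smith normal form has invariant factors (1,1,1,1,1,1,1,1).

The boundary map ∂_2: C_2 → C_1 maps a triangle to the signed sum of its edges. For instance
  ∂bdf = df − bf + bd,
  ∂dgh = gh − dh + dg.
The resulting 17×6 matrix has rank 6, and its Smith normal form has invariant factors (1,1,1,1,1,1).

Computing H_k = (kernel of ∂_k) / (image of ∂_{k+1}):

  H_0: rank C_0 − rank ∂_1 = 9 − 8 = 1, and the invariant factors of ∂_1 are all 1, so H_0 ≅ Z.
  H_1: rank ker ∂_1 − rank ∂_2 = (17 − 8) − 6 = 3, and the invariant factors of ∂_2 are all 1, so H_1 ≅ Z^3.
  H_2: rank ker ∂_2 − rank ∂_3 = (6 − 6) − 0 = 0, and there is no ∂_3, so H_2 ≅ 0.

H_0 ≅ Z,  H_1 ≅ Z^3,  H_2 = 0.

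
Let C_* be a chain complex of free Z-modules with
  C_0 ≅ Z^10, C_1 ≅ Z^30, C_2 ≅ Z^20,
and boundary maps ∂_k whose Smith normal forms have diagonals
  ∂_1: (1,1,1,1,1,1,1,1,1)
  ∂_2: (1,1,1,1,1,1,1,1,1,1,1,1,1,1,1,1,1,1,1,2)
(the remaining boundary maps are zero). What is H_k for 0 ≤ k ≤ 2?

H_0: b_0 = 10 − 0 − 9 = 1; torsion from ∂_1 factors > 1: none. So H_0 = Z.
H_1: b_1 = 30 − 9 − 20 = 1; torsion from ∂_2 factors > 1: [2]. So H_1 = Z ⊕ Z_2.
H_2: b_2 = 20 − 20 − 0 = 0; torsion from ∂_3 factors > 1: none. So H_2 = 0.

H_0 = Z,  H_1 = Z ⊕ Z_2,  H_2 = 0.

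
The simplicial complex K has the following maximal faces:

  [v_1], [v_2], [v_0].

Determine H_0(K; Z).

K has 3 vertices.
rank ∂_0 = 0, rank ∂_1 = 0 ⇒ b_0 = 3 − 0 − 0 = 3. So H_0 ≅ Z^3.

H_0 = Z^3.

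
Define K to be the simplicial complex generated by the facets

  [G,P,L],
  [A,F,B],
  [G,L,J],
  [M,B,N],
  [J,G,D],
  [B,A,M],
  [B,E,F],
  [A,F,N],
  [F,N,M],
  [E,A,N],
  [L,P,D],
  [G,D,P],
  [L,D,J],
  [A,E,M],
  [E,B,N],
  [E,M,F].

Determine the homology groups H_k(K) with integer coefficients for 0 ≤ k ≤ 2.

H_0 ≅ Z^2,  H_1 ≅ Z/2,  H_2 ≅ Z.

Fix the vertex order A < B < D < E < F < G < J < L < M < N < P and write every simplex with vertices in increasing order. Then dim K = 2 and the simplices of K are:

  0-simplices (11): A, B, D, E, F, G, J, L, M, N, P
  1-simplices (24): AB, AE, AF, AM, AN, BE, BF, BM, BN, DG, DJ, DL, DP, EF, EM, EN, FM, FN, GJ, GL, GP, JL, LP, MN
  2-simplices (16): ABF, ABM, AEM, AEN, AFN, BEF, BEN, BMN, DGJ, DGP, DJL, DLP, EFM, FMN, GJL, GLP

giving chain groups C_0 ≅ Z^11, C_1 ≅ Z^24, C_2 ≅ Z^16.

The boundary map ∂_1: C_1 → C_0 is given by ∂[p,q] = [q] − [p]. For instance
  ∂AF = F − A.
The resulting 11×24 matrix has rank 9, and its Smith normal form has invariant factors (1,1,1,1,1,1,1,1,1).

The boundary map ∂_2: C_2 → C_1 sends each 2-simplex [p,q,r] to [q,r] − [p,r] + [p,q]. For instance
  ∂DJL = JL − DL + DJ,
  ∂EFM = FM − EM + EF.
This gives a 24×16 integer matrix of rank 15; reducing to Smith normal form yields diagonal entries (1,1,1,1,1,1,1,1,1,1,1,1,1,1,2).

From H_k ≅ ker(∂_k) / im(∂_{k+1}) we obtain:

  H_0: rank C_0 − rank ∂_1 = 11 − 9 = 2, and the invariant factors of ∂_1 are all 1, so H_0 = Z^2.
  H_1: rank ker ∂_1 − rank ∂_2 = (24 − 9) − 15 = 0, and ∂_2 has invariant factor 2 > 1, so H_1 = Z/2.
  H_2: rank ker ∂_2 − rank ∂_3 = (16 − 15) − 0 = 1, and there is no ∂_3, so H_2 = Z.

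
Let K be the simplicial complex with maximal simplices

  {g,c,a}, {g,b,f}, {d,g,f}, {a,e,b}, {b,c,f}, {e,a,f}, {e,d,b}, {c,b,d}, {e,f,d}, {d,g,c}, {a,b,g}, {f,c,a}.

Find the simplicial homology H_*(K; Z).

Take the total order a < b < c < d < e < f < g on the vertex set. Then K (dimension 2) consists of the simplices:

  0-simplices (7): a, b, c, d, e, f, g
  1-simplices (18): ab, ac, ae, af, ag, bc, bd, be, bf, bg, cd, cf, cg, de, df, dg, ef, fg
  2-simplices (12): abe, abg, acf, acg, aef, bcd, bcf, bde, bfg, cdg, def, dfg

Hence C_0 ≅ Z^7, C_1 ≅ Z^18, C_2 ≅ Z^12.

Boundary ∂_1: C_1 → C_0 maps an edge to its endpoints' difference, ∂[p,q] = q − p. For instance
  ∂bf = f − b.
The resulting 7×18 matrix has rank 6, and its Smith normal form has invariant factors (1,1,1,1,1,1).

∂_2: C_2 → C_1 sends each 2-simplex [p,q,r] to [q,r] − [p,r] + [p,q]. For instance
  ∂bde = de − be + bd,
  ∂def = ef − df + de.
This gives a 18×12 integer matrix of rank 12; reducing to Smith normal form yields diagonal entries (1,1,1,1,1,1,1,1,1,1,1,2).

Reading off H_k = ker ∂_k / im ∂_{k+1}:

  H_0: rank C_0 − rank ∂_1 = 7 − 6 = 1, and the invariant factors of ∂_1 are all 1, so H_0 ≅ Z.
  H_1: rank ker ∂_1 − rank ∂_2 = (18 − 6) − 12 = 0, and ∂_2 has invariant factor 2 > 1, so H_1 ≅ Z/2.
  H_2: rank ker ∂_2 − rank ∂_3 = (12 − 12) − 0 = 0, and there is no ∂_3, so H_2 ≅ 0.

As a check, the Euler characteristic is 7 − 18 + 12 = 1, which agrees with 1 − 0 + 0 = 1.
(K is a triangulation of the real projective plane RP^2.)

H_0 ≅ Z,  H_1 ≅ Z/2,  H_2 = 0.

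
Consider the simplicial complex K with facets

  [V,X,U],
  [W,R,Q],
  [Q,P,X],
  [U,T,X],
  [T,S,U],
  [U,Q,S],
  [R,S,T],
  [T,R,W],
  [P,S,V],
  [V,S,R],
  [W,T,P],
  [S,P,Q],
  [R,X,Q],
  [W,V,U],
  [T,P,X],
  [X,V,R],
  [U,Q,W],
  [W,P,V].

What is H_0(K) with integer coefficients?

Take the total order P < Q < R < S < T < U < V < W < X on the vertex set. Then K (dimension 2) consists of the simplices:

  0-simplices (9): P, Q, R, S, T, U, V, W, X
  1-simplices (27): PQ, PS, PT, PV, PW, PX, QR, QS, QU, QW, QX, RS, RT, RV, RW, RX, ST, SU, SV, TU, TW, TX, UV, UW, UX, VW, VX
  2-simplices (18): PQS, PQX, PSV, PTW, PTX, PVW, QRW, QRX, QSU, QUW, RST, RSV, RTW, RVX, STU, TUX, UVW, UVX

so the chain groups are C_0 ≅ Z^9, C_1 ≅ Z^27, C_2 ≅ Z^18.

Boundary ∂_1: C_1 → C_0 sends each edge [p,q] (with p < q) to q − p. For instance
  ∂TU = U − T.
This gives a 9×27 integer matrix of rank 8; reducing to Smith normal form yields diagonal entries (1,1,1,1,1,1,1,1).

∂_2: C_2 → C_1 acts by ∂[p,q,r] = [q,r] − [p,r] + [p,q]. For instance
  ∂PVW = VW − PW + PV,
  ∂QRW = RW − QW + QR.
The 27×18 boundary matrix has rank 17 and Smith normal form diag(1,1,1,1,1,1,1,1,1,1,1,1,1,1,1,1,1).

From H_k ≅ ker(∂_k) / im(∂_{k+1}) we obtain:

  H_0: rank C_0 − rank ∂_1 = 9 − 8 = 1, and the invariant factors of ∂_1 are all 1, so H_0 ≅ Z.

H_0 ≅ Z.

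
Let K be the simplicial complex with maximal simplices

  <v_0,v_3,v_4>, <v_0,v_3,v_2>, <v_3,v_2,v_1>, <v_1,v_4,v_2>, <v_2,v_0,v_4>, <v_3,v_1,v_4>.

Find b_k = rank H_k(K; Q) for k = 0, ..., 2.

Take the total order v_0 < v_1 < v_2 < v_3 < v_4 on the vertex set. Then K (dimension 2) consists of the simplices:

  0-simplices (5): [v_0], [v_1], [v_2], [v_3], [v_4]
  1-simplices (9): [v_0,v_2], [v_0,v_3], [v_0,v_4], [v_1,v_2], [v_1,v_3], [v_1,v_4], [v_2,v_3], [v_2,v_4], [v_3,v_4]
  2-simplices (6): [v_0,v_2,v_3], [v_0,v_2,v_4], [v_0,v_3,v_4], [v_1,v_2,v_3], [v_1,v_2,v_4], [v_1,v_3,v_4]

so the chain groups are C_0 ≅ Z^5, C_1 ≅ Z^9, C_2 ≅ Z^6.

∂_1: C_1 → C_0 is given by ∂[p,q] = [q] − [p]. For instance
  ∂[v_1,v_4] = [v_4] − [v_1].
As a 5×9 matrix over Z this has rank 4, with invariant factors (1,1,1,1).

∂_2: C_2 → C_1 maps a triangle to the signed sum of its edges. For instance
  ∂[v_1,v_3,v_4] = [v_3,v_4] − [v_1,v_4] + [v_1,v_3],
  ∂[v_1,v_2,v_4] = [v_2,v_4] − [v_1,v_4] + [v_1,v_2].
The 9×6 boundary matrix has rank 5 and Smith normal form diag(1,1,1,1,1).

Reading off H_k = ker ∂_k / im ∂_{k+1}:

  H_0: rank C_0 − rank ∂_1 = 5 − 4 = 1, and the invariant factors of ∂_1 are all 1, so H_0 = Z.
  H_1: rank ker ∂_1 − rank ∂_2 = (9 − 4) − 5 = 0, and the invariant factors of ∂_2 are all 1, so H_1 = 0.
  H_2: rank ker ∂_2 − rank ∂_3 = (6 − 5) − 0 = 1, and there is no ∂_3, so H_2 = Z.

(K is a triangulation of the 2-sphere S^2.)

Hence the Betti numbers are b_0 = 1, b_1 = 0, b_2 = 1.

b_0 = 1, b_1 = 0, b_2 = 1.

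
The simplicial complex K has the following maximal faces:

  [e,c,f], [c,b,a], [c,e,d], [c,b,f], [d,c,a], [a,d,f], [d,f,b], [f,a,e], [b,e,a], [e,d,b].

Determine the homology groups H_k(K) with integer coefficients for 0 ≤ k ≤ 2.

H_0 ≅ Z,  H_1 ≅ Z/2,  H_2 = 0.

Order the vertices as a < b < c < d < e < f. Listing each simplex with vertices in this order, K has dimension 2 with simplices:

  0-simplices (6): a, b, c, d, e, f
  1-simplices (15): ab, ac, ad, ae, af, bc, bd, be, bf, cd, ce, cf, de, df, ef
  2-simplices (10): abc, abe, acd, adf, aef, bcf, bde, bdf, cde, cef

so the chain groups are C_0 ≅ Z^6, C_1 ≅ Z^15, C_2 ≅ Z^10.

Boundary ∂_1: C_1 → C_0 sends each edge [p,q] (with p < q) to q − p. For instance
  ∂cd = d − c.
The resulting 6×15 matrix has rank 5, and its Smith normal form has invariant factors (1,1,1,1,1).

Boundary ∂_2: C_2 → C_1 sends each 2-simplex [p,q,r] to [q,r] − [p,r] + [p,q]. For instance
  ∂abc = bc − ac + ab,
  ∂bcf = cf − bf + bc.
The 15×10 boundary matrix has rank 10 and Smith normal form diag(1,1,1,1,1,1,1,1,1,2).

Computing H_k = (kernel of ∂_k) / (image of ∂_{k+1}):

  H_0: rank C_0 − rank ∂_1 = 6 − 5 = 1, and the invariant factors of ∂_1 are all 1, so H_0 ≅ Z.
  H_1: rank ker ∂_1 − rank ∂_2 = (15 − 5) − 10 = 0, and ∂_2 has invariant factor 2 > 1, so H_1 ≅ Z/2.
  H_2: rank ker ∂_2 − rank ∂_3 = (10 − 10) − 0 = 0, and there is no ∂_3, so H_2 ≅ 0.

As a check, the Euler characteristic is 6 − 15 + 10 = 1, which agrees with 1 − 0 + 0 = 1.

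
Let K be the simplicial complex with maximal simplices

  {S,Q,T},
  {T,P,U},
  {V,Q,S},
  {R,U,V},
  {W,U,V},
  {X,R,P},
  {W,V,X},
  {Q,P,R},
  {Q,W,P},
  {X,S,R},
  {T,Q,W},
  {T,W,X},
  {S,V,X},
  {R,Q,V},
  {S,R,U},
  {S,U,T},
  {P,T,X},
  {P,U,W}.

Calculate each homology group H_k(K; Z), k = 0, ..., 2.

Fix the vertex order P < Q < R < S < T < U < V < W < X and write every simplex with vertices in increasing order. Then dim K = 2 and the simplices of K are:

  0-simplices (9): P, Q, R, S, T, U, V, W, X
  1-simplices (27): PQ, PR, PT, PU, PW, PX, QR, QS, QT, QV, QW, RS, RU, RV, RX, ST, SU, SV, SX, TU, TW, TX, UV, UW, VW, VX, WX
  2-simplices (18): PQR, PQW, PRX, PTU, PTX, PUW, QRV, QST, QSV, QTW, RSU, RSX, RUV, STU, SVX, TWX, UVW, VWX

giving chain groups C_0 ≅ Z^9, C_1 ≅ Z^27, C_2 ≅ Z^18.

Boundary ∂_1: C_1 → C_0 sends each edge [p,q] (with p < q) to q − p. For instance
  ∂QW = W − Q.
This gives a 9×27 integer matrix of rank 8; reducing to Smith normal form yields diagonal entries (1,1,1,1,1,1,1,1).

∂_2: C_2 → C_1 maps a triangle to the signed sum of its edges. For instance
  ∂STU = TU − SU + ST,
  ∂PQR = QR − PR + PQ.
The 27×18 boundary matrix has rank 18 and Smith normal form diag(1,1,1,1,1,1,1,1,1,1,1,1,1,1,1,1,1,2).

Now H_k = ker ∂_k / im ∂_{k+1}, so:

  H_0: rank C_0 − rank ∂_1 = 9 − 8 = 1, and the invariant factors of ∂_1 are all 1, so H_0 ≅ Z.
  H_1: rank ker ∂_1 − rank ∂_2 = (27 − 8) − 18 = 1, and ∂_2 has invariant factor 2 > 1, so H_1 ≅ Z ⊕ Z/2Z.
  H_2: rank ker ∂_2 − rank ∂_3 = (18 − 18) − 0 = 0, and there is no ∂_3, so H_2 ≅ 0.

As a check, the Euler characteristic is 9 − 27 + 18 = 0, which agrees with 1 − 1 + 0 = 0.
(K is a triangulation of the Klein bottle.)

H_0 = Z,  H_1 = Z ⊕ Z/2Z,  H_2 = 0.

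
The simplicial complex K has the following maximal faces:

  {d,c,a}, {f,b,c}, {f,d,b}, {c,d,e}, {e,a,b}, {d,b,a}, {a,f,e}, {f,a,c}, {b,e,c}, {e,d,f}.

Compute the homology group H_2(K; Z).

Fix the vertex order a < b < c < d < e < f and write every simplex with vertices in increasing order. Then dim K = 2 and the simplices of K are:

  0-simplices (6): a, b, c, d, e, f
  1-simplices (15): ab, ac, ad, ae, af, bc, bd, be, bf, cd, ce, cf, de, df, ef
  2-simplices (10): abd, abe, acd, acf, aef, bce, bcf, bdf, cde, def

so the chain groups are C_0 ≅ Z^6, C_1 ≅ Z^15, C_2 ≅ Z^10.

The boundary map ∂_1: C_1 → C_0 maps an edge to its endpoints' difference, ∂[p,q] = q − p.
This gives a 6×15 integer matrix of rank 5; reducing to Smith normal form yields diagonal entries (1,1,1,1,1).

∂_2: C_2 → C_1 acts by ∂[p,q,r] = [q,r] − [p,r] + [p,q]. For instance
  ∂abe = be − ae + ab,
  ∂bce = ce − be + bc.
The resulting 15×10 matrix has rank 10, and its Smith normal form has invariant factors (1,1,1,1,1,1,1,1,1,2).

Now H_k = ker ∂_k / im ∂_{k+1}, so:

  H_2: rank ker ∂_2 − rank ∂_3 = (10 − 10) − 0 = 0, and there is no ∂_3, so H_2 ≅ 0.

H_2 ≅ 0.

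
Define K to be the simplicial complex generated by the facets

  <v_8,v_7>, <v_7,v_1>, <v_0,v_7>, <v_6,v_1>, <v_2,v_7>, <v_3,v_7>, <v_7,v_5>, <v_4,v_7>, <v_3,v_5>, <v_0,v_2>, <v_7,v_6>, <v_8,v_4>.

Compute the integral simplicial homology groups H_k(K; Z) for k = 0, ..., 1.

Order the vertices as v_0 < v_1 < v_2 < v_3 < v_4 < v_5 < v_6 < v_7 < v_8. Listing each simplex with vertices in this order, K has dimension 1 with simplices:

  0-simplices (9): [v_0], [v_1], [v_2], [v_3], [v_4], [v_5], [v_6], [v_7], [v_8]
  1-simplices (12): [v_0,v_2], [v_0,v_7], [v_1,v_6], [v_1,v_7], [v_2,v_7], [v_3,v_5], [v_3,v_7], [v_4,v_7], [v_4,v_8], [v_5,v_7], [v_6,v_7], [v_7,v_8]

so the chain groups are C_0 ≅ Z^9, C_1 ≅ Z^12.

∂_1: C_1 → C_0 is given by ∂[p,q] = [q] − [p]. For instance
  ∂[v_4,v_8] = [v_8] − [v_4].
The resulting 9×12 matrix has rank 8, and its Smith normal form has invariant factors (1,1,1,1,1,1,1,1).

Computing H_k = (kernel of ∂_k) / (image of ∂_{k+1}):

  H_0: rank C_0 − rank ∂_1 = 9 − 8 = 1, and the invariant factors of ∂_1 are all 1, so H_0 = Z.
  H_1: rank ker ∂_1 − rank ∂_2 = (12 − 8) − 0 = 4, and there is no ∂_2, so H_1 = Z^4.

H_0 ≅ Z,  H_1 ≅ Z^4.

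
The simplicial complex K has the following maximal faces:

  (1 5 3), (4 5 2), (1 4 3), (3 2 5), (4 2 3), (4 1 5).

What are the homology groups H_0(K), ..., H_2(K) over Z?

H_0 = Z,  H_1 = 0,  H_2 = Z.

Order the vertices as 1 < 2 < 3 < 4 < 5. Listing each simplex with vertices in this order, K has dimension 2 with simplices:

  0-simplices (5): [1], [2], [3], [4], [5]
  1-simplices (9): [1,3], [1,4], [1,5], [2,3], [2,4], [2,5], [3,4], [3,5], [4,5]
  2-simplices (6): [1,3,4], [1,3,5], [1,4,5], [2,3,4], [2,3,5], [2,4,5]

so the chain groups are C_0 ≅ Z^5, C_1 ≅ Z^9, C_2 ≅ Z^6.

∂_1: C_1 → C_0 maps an edge to its endpoints' difference, ∂[p,q] = q − p. For instance
  ∂[3,5] = [5] − [3].
The 5×9 boundary matrix has rank 4 and Smith normal form diag(1,1,1,1).

The boundary map ∂_2: C_2 → C_1 sends each 2-simplex [p,q,r] to [q,r] − [p,r] + [p,q]. For instance
  ∂[1,3,4] = [3,4] − [1,4] + [1,3],
  ∂[2,3,5] = [3,5] − [2,5] + [2,3].
The 9×6 boundary matrix has rank 5 and Smith normal form diag(1,1,1,1,1).

From H_k ≅ ker(∂_k) / im(∂_{k+1}) we obtain:

  H_0: rank C_0 − rank ∂_1 = 5 − 4 = 1, and the invariant factors of ∂_1 are all 1, so H_0 = Z.
  H_1: rank ker ∂_1 − rank ∂_2 = (9 − 4) − 5 = 0, and the invariant factors of ∂_2 are all 1, so H_1 = 0.
  H_2: rank ker ∂_2 − rank ∂_3 = (6 − 5) − 0 = 1, and there is no ∂_3, so H_2 = Z.

As a check, the Euler characteristic is 5 − 9 + 6 = 2, which agrees with 1 − 0 + 1 = 2.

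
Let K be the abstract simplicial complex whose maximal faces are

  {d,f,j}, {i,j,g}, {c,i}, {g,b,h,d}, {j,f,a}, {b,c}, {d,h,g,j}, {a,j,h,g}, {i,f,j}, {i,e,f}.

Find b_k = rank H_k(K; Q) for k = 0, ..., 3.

Take the total order a < b < c < d < e < f < g < h < i < j on the vertex set. Then K (dimension 3) consists of the simplices:

  0-simplices (10): a, b, c, d, e, f, g, h, i, j
  1-simplices (22): af, ag, ah, aj, bc, bd, bg, bh, ci, df, dg, dh, dj, ef, ei, fi, fj, gh, gi, gj, hj, ij
  2-simplices (15): afj, agh, agj, ahj, bdg, bdh, bgh, dfj, dgh, dgj, dhj, efi, fij, ghj, gij
  3-simplices (3): aghj, bdgh, dghj

giving chain groups C_0 ≅ Z^10, C_1 ≅ Z^22, C_2 ≅ Z^15, C_3 ≅ Z^3.

The boundary map ∂_1: C_1 → C_0 maps an edge to its endpoints' difference, ∂[p,q] = q − p. For instance
  ∂ef = f − e.
This gives a 10×22 integer matrix of rank 9; reducing to Smith normal form yields diagonal entries (1,1,1,1,1,1,1,1,1).

Boundary ∂_2: C_2 → C_1 maps a triangle to the signed sum of its edges. For instance
  ∂bdh = dh − bh + bd,
  ∂ghj = hj − gj + gh.
As a 22×15 matrix over Z this has rank 12, with invariant factors (1,1,1,1,1,1,1,1,1,1,1,1).

The boundary map ∂_3: C_3 → C_2 sends each 3-simplex σ to the alternating sum Σ_i (−1)^i (σ with its i-th vertex removed). For instance
  ∂aghj = ghj − ahj + agj − agh,
  ∂dghj = ghj − dhj + dgj − dgh.
As a 15×3 matrix over Z this has rank 3, with invariant factors (1,1,1).

From H_k ≅ ker(∂_k) / im(∂_{k+1}) we obtain:

  H_0: rank C_0 − rank ∂_1 = 10 − 9 = 1, and the invariant factors of ∂_1 are all 1, so H_0 = Z.
  H_1: rank ker ∂_1 − rank ∂_2 = (22 − 9) − 12 = 1, and the invariant factors of ∂_2 are all 1, so H_1 = Z.
  H_2: rank ker ∂_2 − rank ∂_3 = (15 − 12) − 3 = 0, and the invariant factors of ∂_3 are all 1, so H_2 = 0.
  H_3: rank ker ∂_3 − rank ∂_4 = (3 − 3) − 0 = 0, and there is no ∂_4, so H_3 = 0.

Hence the Betti numbers are b_0 = 1, b_1 = 1, b_2 = 0, b_3 = 0.

b_0 = 1, b_1 = 1, b_2 = 0, b_3 = 0.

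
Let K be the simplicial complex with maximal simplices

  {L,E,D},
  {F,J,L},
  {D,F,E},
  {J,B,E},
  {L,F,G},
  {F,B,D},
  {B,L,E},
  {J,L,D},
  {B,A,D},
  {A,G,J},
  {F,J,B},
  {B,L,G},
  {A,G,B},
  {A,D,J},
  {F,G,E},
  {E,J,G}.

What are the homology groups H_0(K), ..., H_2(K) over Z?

K has 8 vertices, 24 edges, 16 triangles.
rank ∂_0 = 0, rank ∂_1 = 7 ⇒ b_0 = 8 − 0 − 7 = 1; all invariant factors of ∂_1 are 1 so no torsion. So H_0 ≅ Z.
rank ∂_1 = 7, rank ∂_2 = 15 ⇒ b_1 = 24 − 7 − 15 = 2; all invariant factors of ∂_2 are 1 so no torsion. So H_1 ≅ Z^2.
rank ∂_2 = 15, rank ∂_3 = 0 ⇒ b_2 = 16 − 15 − 0 = 1. So H_2 ≅ Z.

H_0 = Z,  H_1 = Z^2,  H_2 = Z.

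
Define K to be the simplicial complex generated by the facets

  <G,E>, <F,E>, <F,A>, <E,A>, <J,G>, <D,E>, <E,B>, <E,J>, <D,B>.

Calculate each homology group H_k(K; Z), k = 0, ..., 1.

We work with the vertex ordering A < B < D < E < F < G < J. The simplices of K, each written with vertices in increasing order, are:

  0-simplices (7): A, B, D, E, F, G, J
  1-simplices (9): AE, AF, BD, BE, DE, EF, EG, EJ, GJ

giving chain groups C_0 ≅ Z^7, C_1 ≅ Z^9.

The boundary map ∂_1: C_1 → C_0 maps an edge to its endpoints' difference, ∂[p,q] = q − p. For instance
  ∂GJ = J − G.
This gives a 7×9 integer matrix of rank 6; reducing to Smith normal form yields diagonal entries (1,1,1,1,1,1).

Now H_k = ker ∂_k / im ∂_{k+1}, so:

  H_0: rank C_0 − rank ∂_1 = 7 − 6 = 1, and the invariant factors of ∂_1 are all 1, so H_0 = Z.
  H_1: rank ker ∂_1 − rank ∂_2 = (9 − 6) − 0 = 3, and there is no ∂_2, so H_1 = Z^3.

(K is a triangulation of a wedge of 3 circles.)

H_0 ≅ Z,  H_1 ≅ Z^3.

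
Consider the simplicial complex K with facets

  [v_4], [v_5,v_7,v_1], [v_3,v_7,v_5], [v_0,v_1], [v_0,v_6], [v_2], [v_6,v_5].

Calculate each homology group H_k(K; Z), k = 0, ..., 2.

H_0 ≅ Z^3,  H_1 ≅ Z,  H_2 = 0.

Fix the vertex order v_0 < v_1 < v_2 < v_3 < v_4 < v_5 < v_6 < v_7 and write every simplex with vertices in increasing order. Then dim K = 2 and the simplices of K are:

  0-simplices (8): [v_0], [v_1], [v_2], [v_3], [v_4], [v_5], [v_6], [v_7]
  1-simplices (8): [v_0,v_1], [v_0,v_6], [v_1,v_5], [v_1,v_7], [v_3,v_5], [v_3,v_7], [v_5,v_6], [v_5,v_7]
  2-simplices (2): [v_1,v_5,v_7], [v_3,v_5,v_7]

so the chain groups are C_0 ≅ Z^8, C_1 ≅ Z^8, C_2 ≅ Z^2.

The boundary map ∂_1: C_1 → C_0 is given by ∂[p,q] = [q] − [p]. For instance
  ∂[v_0,v_1] = [v_1] − [v_0].
The resulting 8×8 matrix has rank 5, and its Smith normal form has invariant factors (1,1,1,1,1).

∂_2: C_2 → C_1 maps a triangle to the signed sum of its edges. For instance
  ∂[v_3,v_5,v_7] = [v_5,v_7] − [v_3,v_7] + [v_3,v_5],
  ∂[v_1,v_5,v_7] = [v_5,v_7] − [v_1,v_7] + [v_1,v_5].
This gives a 8×2 integer matrix of rank 2; reducing to Smith normal form yields diagonal entries (1,1).

Reading off H_k = ker ∂_k / im ∂_{k+1}:

  H_0: rank C_0 − rank ∂_1 = 8 − 5 = 3, and the invariant factors of ∂_1 are all 1, so H_0 = Z^3.
  H_1: rank ker ∂_1 − rank ∂_2 = (8 − 5) − 2 = 1, and the invariant factors of ∂_2 are all 1, so H_1 = Z.
  H_2: rank ker ∂_2 − rank ∂_3 = (2 − 2) − 0 = 0, and there is no ∂_3, so H_2 = 0.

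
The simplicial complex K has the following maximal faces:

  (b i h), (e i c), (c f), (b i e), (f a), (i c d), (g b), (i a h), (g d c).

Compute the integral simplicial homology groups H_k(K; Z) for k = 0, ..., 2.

H_0 ≅ Z,  H_1 ≅ Z^2,  H_2 = 0.

Order the vertices as a < b < c < d < e < f < g < h < i. Listing each simplex with vertices in this order, K has dimension 2 with simplices:

  0-simplices (9): a, b, c, d, e, f, g, h, i
  1-simplices (16): af, ah, ai, be, bg, bh, bi, cd, ce, cf, cg, ci, dg, di, ei, hi
  2-simplices (6): ahi, bei, bhi, cdg, cdi, cei

giving chain groups C_0 ≅ Z^9, C_1 ≅ Z^16, C_2 ≅ Z^6.

Boundary ∂_1: C_1 → C_0 is given by ∂[p,q] = [q] − [p]. For instance
  ∂ci = i − c.
As a 9×16 matrix over Z this has rank 8, with invariant factors (1,1,1,1,1,1,1,1).

Boundary ∂_2: C_2 → C_1 maps a triangle to the signed sum of its edges. For instance
  ∂cei = ei − ci + ce,
  ∂bhi = hi − bi + bh.
As a 16×6 matrix over Z this has rank 6, with invariant factors (1,1,1,1,1,1).

Reading off H_k = ker ∂_k / im ∂_{k+1}:

  H_0: rank C_0 − rank ∂_1 = 9 − 8 = 1, and the invariant factors of ∂_1 are all 1, so H_0 ≅ Z.
  H_1: rank ker ∂_1 − rank ∂_2 = (16 − 8) − 6 = 2, and the invariant factors of ∂_2 are all 1, so H_1 ≅ Z^2.
  H_2: rank ker ∂_2 − rank ∂_3 = (6 − 6) − 0 = 0, and there is no ∂_3, so H_2 ≅ 0.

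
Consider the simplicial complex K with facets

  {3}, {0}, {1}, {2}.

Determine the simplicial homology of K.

H_0 ≅ Z^4.

K has 4 vertices.
rank ∂_0 = 0, rank ∂_1 = 0 ⇒ b_0 = 4 − 0 − 0 = 4. So H_0 ≅ Z^4.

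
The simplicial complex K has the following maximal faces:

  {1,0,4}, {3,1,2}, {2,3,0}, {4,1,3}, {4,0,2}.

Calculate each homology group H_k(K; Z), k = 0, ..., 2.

H_0 = Z,  H_1 = Z,  H_2 = 0.

We work with the vertex ordering 0 < 1 < 2 < 3 < 4. The simplices of K, each written with vertices in increasing order, are:

  0-simplices (5): [0], [1], [2], [3], [4]
  1-simplices (10): [0,1], [0,2], [0,3], [0,4], [1,2], [1,3], [1,4], [2,3], [2,4], [3,4]
  2-simplices (5): [0,1,4], [0,2,3], [0,2,4], [1,2,3], [1,3,4]

so the chain groups are C_0 ≅ Z^5, C_1 ≅ Z^10, C_2 ≅ Z^5.

The boundary map ∂_1: C_1 → C_0 sends each edge [p,q] (with p < q) to q − p. For instance
  ∂[0,4] = [4] − [0].
As a 5×10 matrix over Z this has rank 4, with invariant factors (1,1,1,1).

∂_2: C_2 → C_1 maps a triangle to the signed sum of its edges. For instance
  ∂[0,1,4] = [1,4] − [0,4] + [0,1],
  ∂[1,2,3] = [2,3] − [1,3] + [1,2].
As a 10×5 matrix over Z this has rank 5, with invariant factors (1,1,1,1,1).

Reading off H_k = ker ∂_k / im ∂_{k+1}:

  H_0: rank C_0 − rank ∂_1 = 5 − 4 = 1, and the invariant factors of ∂_1 are all 1, so H_0 = Z.
  H_1: rank ker ∂_1 − rank ∂_2 = (10 − 4) − 5 = 1, and the invariant factors of ∂_2 are all 1, so H_1 = Z.
  H_2: rank ker ∂_2 − rank ∂_3 = (5 − 5) − 0 = 0, and there is no ∂_3, so H_2 = 0.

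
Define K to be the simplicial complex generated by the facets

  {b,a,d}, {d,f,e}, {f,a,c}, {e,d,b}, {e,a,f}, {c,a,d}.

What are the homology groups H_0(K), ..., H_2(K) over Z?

We work with the vertex ordering a < b < c < d < e < f. The simplices of K, each written with vertices in increasing order, are:

  0-simplices (6): a, b, c, d, e, f
  1-simplices (12): ab, ac, ad, ae, af, bd, be, cd, cf, de, df, ef
  2-simplices (6): abd, acd, acf, aef, bde, def

so the chain groups are C_0 ≅ Z^6, C_1 ≅ Z^12, C_2 ≅ Z^6.

Boundary ∂_1: C_1 → C_0 maps an edge to its endpoints' difference, ∂[p,q] = q − p. For instance
  ∂df = f − d.
As a 6×12 matrix over Z this has rank 5, with invariant factors (1,1,1,1,1).

∂_2: C_2 → C_1 acts by ∂[p,q,r] = [q,r] − [p,r] + [p,q]. For instance
  ∂abd = bd − ad + ab,
  ∂bde = de − be + bd.
As a 12×6 matrix over Z this has rank 6, with invariant factors (1,1,1,1,1,1).

Now H_k = ker ∂_k / im ∂_{k+1}, so:

  H_0: rank C_0 − rank ∂_1 = 6 − 5 = 1, and the invariant factors of ∂_1 are all 1, so H_0 = Z.
  H_1: rank ker ∂_1 − rank ∂_2 = (12 − 5) − 6 = 1, and the invariant factors of ∂_2 are all 1, so H_1 = Z.
  H_2: rank ker ∂_2 − rank ∂_3 = (6 − 6) − 0 = 0, and there is no ∂_3, so H_2 = 0.

(K is a triangulation of the cylinder S^1 x I.)

H_0 = Z,  H_1 = Z,  H_2 = 0.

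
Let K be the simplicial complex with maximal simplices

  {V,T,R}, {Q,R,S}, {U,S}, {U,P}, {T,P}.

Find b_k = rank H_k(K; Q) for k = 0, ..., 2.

We work with the vertex ordering P < Q < R < S < T < U < V. The simplices of K, each written with vertices in increasing order, are:

  0-simplices (7): P, Q, R, S, T, U, V
  1-simplices (9): PT, PU, QR, QS, RS, RT, RV, SU, TV
  2-simplices (2): QRS, RTV

Hence C_0 ≅ Z^7, C_1 ≅ Z^9, C_2 ≅ Z^2.

Boundary ∂_1: C_1 → C_0 is given by ∂[p,q] = [q] − [p]. For instance
  ∂RT = T − R.
This gives a 7×9 integer matrix of rank 6; reducing to Smith normal form yields diagonal entries (1,1,1,1,1,1).

Boundary ∂_2: C_2 → C_1 sends each 2-simplex [p,q,r] to [q,r] − [p,r] + [p,q]. For instance
  ∂QRS = RS − QS + QR,
  ∂RTV = TV − RV + RT.
As a 9×2 matrix over Z this has rank 2, with invariant factors (1,1).

Reading off H_k = ker ∂_k / im ∂_{k+1}:

  H_0: rank C_0 − rank ∂_1 = 7 − 6 = 1, and the invariant factors of ∂_1 are all 1, so H_0 = Z.
  H_1: rank ker ∂_1 − rank ∂_2 = (9 − 6) − 2 = 1, and the invariant factors of ∂_2 are all 1, so H_1 = Z.
  H_2: rank ker ∂_2 − rank ∂_3 = (2 − 2) − 0 = 0, and there is no ∂_3, so H_2 = 0.

As a check, the Euler characteristic is 7 − 9 + 2 = 0, which agrees with 1 − 1 + 0 = 0.

Hence the Betti numbers are b_0 = 1, b_1 = 1, b_2 = 0.

b_0 = 1, b_1 = 1, b_2 = 0.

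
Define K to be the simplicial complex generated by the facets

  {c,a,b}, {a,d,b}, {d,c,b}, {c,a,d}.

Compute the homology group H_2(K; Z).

Fix the vertex order a < b < c < d and write every simplex with vertices in increasing order. Then dim K = 2 and the simplices of K are:

  0-simplices (4): a, b, c, d
  1-simplices (6): ab, ac, ad, bc, bd, cd
  2-simplices (4): abc, abd, acd, bcd

giving chain groups C_0 ≅ Z^4, C_1 ≅ Z^6, C_2 ≅ Z^4.

Boundary ∂_1: C_1 → C_0 is given by ∂[p,q] = [q] − [p]. For instance
  ∂ad = d − a.
The resulting 4×6 matrix has rank 3, and its Smith normal form has invariant factors (1,1,1).

The boundary map ∂_2: C_2 → C_1 sends each 2-simplex [p,q,r] to [q,r] − [p,r] + [p,q]. For instance
  ∂abc = bc − ac + ab,
  ∂acd = cd − ad + ac.
As a 6×4 matrix over Z this has rank 3, with invariant factors (1,1,1).

Now H_k = ker ∂_k / im ∂_{k+1}, so:

  H_2: rank ker ∂_2 − rank ∂_3 = (4 − 3) − 0 = 1, and there is no ∂_3, so H_2 = Z.

H_2 ≅ Z.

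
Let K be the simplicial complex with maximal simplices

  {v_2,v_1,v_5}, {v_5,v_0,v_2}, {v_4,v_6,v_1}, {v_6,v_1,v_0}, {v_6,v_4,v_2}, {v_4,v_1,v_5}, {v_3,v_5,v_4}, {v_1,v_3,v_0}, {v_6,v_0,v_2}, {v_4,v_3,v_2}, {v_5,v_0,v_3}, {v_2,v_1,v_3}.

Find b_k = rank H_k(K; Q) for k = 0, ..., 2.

b_0 = 1, b_1 = 0, b_2 = 0.

Order the vertices as v_0 < v_1 < v_2 < v_3 < v_4 < v_5 < v_6. Listing each simplex with vertices in this order, K has dimension 2 with simplices:

  0-simplices (7): [v_0], [v_1], [v_2], [v_3], [v_4], [v_5], [v_6]
  1-simplices (18): (18 of them)
  2-simplices (12): (12 of them)

giving chain groups C_0 ≅ Z^7, C_1 ≅ Z^18, C_2 ≅ Z^12.

∂_1: C_1 → C_0 is given by ∂[p,q] = [q] − [p]. For instance
  ∂[v_2,v_5] = [v_5] − [v_2].
As a 7×18 matrix over Z this has rank 6, with invariant factors (1,1,1,1,1,1).

The boundary map ∂_2: C_2 → C_1 acts by ∂[p,q,r] = [q,r] − [p,r] + [p,q]. For instance
  ∂[v_0,v_2,v_6] = [v_2,v_6] − [v_0,v_6] + [v_0,v_2],
  ∂[v_1,v_4,v_5] = [v_4,v_5] − [v_1,v_5] + [v_1,v_4].
The resulting 18×12 matrix has rank 12, and its Smith normal form has invariant factors (1,1,1,1,1,1,1,1,1,1,1,2).

Now H_k = ker ∂_k / im ∂_{k+1}, so:

  H_0: rank C_0 − rank ∂_1 = 7 − 6 = 1, and the invariant factors of ∂_1 are all 1, so H_0 = Z.
  H_1: rank ker ∂_1 − rank ∂_2 = (18 − 6) − 12 = 0, and ∂_2 has invariant factor 2 > 1, so H_1 = Z/2.
  H_2: rank ker ∂_2 − rank ∂_3 = (12 − 12) − 0 = 0, and there is no ∂_3, so H_2 = 0.

As a check, the Euler characteristic is 7 − 18 + 12 = 1, which agrees with 1 − 0 + 0 = 1.
(K is a triangulation of the real projective plane RP^2.)

Hence the Betti numbers are b_0 = 1, b_1 = 0, b_2 = 0.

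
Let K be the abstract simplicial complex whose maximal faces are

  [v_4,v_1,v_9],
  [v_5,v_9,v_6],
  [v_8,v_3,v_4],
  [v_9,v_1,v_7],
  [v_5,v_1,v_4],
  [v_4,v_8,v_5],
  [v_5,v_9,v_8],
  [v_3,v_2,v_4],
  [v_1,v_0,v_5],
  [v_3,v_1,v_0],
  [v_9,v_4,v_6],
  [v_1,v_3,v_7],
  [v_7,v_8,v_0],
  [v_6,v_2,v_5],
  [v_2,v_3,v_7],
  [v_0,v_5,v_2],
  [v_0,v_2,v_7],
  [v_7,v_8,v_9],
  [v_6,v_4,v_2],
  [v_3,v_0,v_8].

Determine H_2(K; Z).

H_2 ≅ 0.

Order the vertices as v_0 < v_1 < v_2 < v_3 < v_4 < v_5 < v_6 < v_7 < v_8 < v_9. Listing each simplex with vertices in this order, K has dimension 2 with simplices:

  0-simplices (10): [v_0], [v_1], [v_2], [v_3], [v_4], [v_5], [v_6], [v_7], [v_8], [v_9]
  1-simplices (30): (30 of them)
  2-simplices (20): (20 of them)

so the chain groups are C_0 ≅ Z^10, C_1 ≅ Z^30, C_2 ≅ Z^20.

∂_1: C_1 → C_0 is given by ∂[p,q] = [q] − [p].
This gives a 10×30 integer matrix of rank 9; reducing to Smith normal form yields diagonal entries (1,1,1,1,1,1,1,1,1).

∂_2: C_2 → C_1 acts by ∂[p,q,r] = [q,r] − [p,r] + [p,q]. For instance
  ∂[v_4,v_5,v_8] = [v_5,v_8] − [v_4,v_8] + [v_4,v_5],
  ∂[v_0,v_2,v_5] = [v_2,v_5] − [v_0,v_5] + [v_0,v_2].
This gives a 30×20 integer matrix of rank 20; reducing to Smith normal form yields diagonal entries (1,1,1,1,1,1,1,1,1,1,1,1,1,1,1,1,1,1,1,2).

Reading off H_k = ker ∂_k / im ∂_{k+1}:

  H_2: rank ker ∂_2 − rank ∂_3 = (20 − 20) − 0 = 0, and there is no ∂_3, so H_2 = 0.

(K is a triangulation of the Klein bottle.)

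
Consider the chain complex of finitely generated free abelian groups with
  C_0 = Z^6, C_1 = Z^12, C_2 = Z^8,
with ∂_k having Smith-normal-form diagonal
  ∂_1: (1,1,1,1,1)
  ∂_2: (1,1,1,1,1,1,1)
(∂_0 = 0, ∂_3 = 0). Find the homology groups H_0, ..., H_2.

H_0 ≅ Z,  H_1 = 0,  H_2 ≅ Z.

H_0: b_0 = 6 − 0 − 5 = 1; torsion from ∂_1 factors > 1: none. So H_0 ≅ Z.
H_1: b_1 = 12 − 5 − 7 = 0; torsion from ∂_2 factors > 1: none. So H_1 ≅ 0.
H_2: b_2 = 8 − 7 − 0 = 1; torsion from ∂_3 factors > 1: none. So H_2 ≅ Z.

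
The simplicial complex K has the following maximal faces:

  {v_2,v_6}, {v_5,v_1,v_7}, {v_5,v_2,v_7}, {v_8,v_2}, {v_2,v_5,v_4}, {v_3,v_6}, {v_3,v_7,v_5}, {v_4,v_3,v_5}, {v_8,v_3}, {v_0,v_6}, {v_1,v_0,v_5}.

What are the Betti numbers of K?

Order the vertices as v_0 < v_1 < v_2 < v_3 < v_4 < v_5 < v_6 < v_7 < v_8. Listing each simplex with vertices in this order, K has dimension 2 with simplices:

  0-simplices (9): [v_0], [v_1], [v_2], [v_3], [v_4], [v_5], [v_6], [v_7], [v_8]
  1-simplices (17): (17 of them)
  2-simplices (6): [v_0,v_1,v_5], [v_1,v_5,v_7], [v_2,v_4,v_5], [v_2,v_5,v_7], [v_3,v_4,v_5], [v_3,v_5,v_7]

Hence C_0 ≅ Z^9, C_1 ≅ Z^17, C_2 ≅ Z^6.

∂_1: C_1 → C_0 is given by ∂[p,q] = [q] − [p]. For instance
  ∂[v_5,v_7] = [v_7] − [v_5].
The resulting 9×17 matrix has rank 8, and its Smith normal form has invariant factors (1,1,1,1,1,1,1,1).

∂_2: C_2 → C_1 sends each 2-simplex [p,q,r] to [q,r] − [p,r] + [p,q]. For instance
  ∂[v_3,v_4,v_5] = [v_4,v_5] − [v_3,v_5] + [v_3,v_4],
  ∂[v_2,v_4,v_5] = [v_4,v_5] − [v_2,v_5] + [v_2,v_4].
The resulting 17×6 matrix has rank 6, and its Smith normal form has invariant factors (1,1,1,1,1,1).

From H_k ≅ ker(∂_k) / im(∂_{k+1}) we obtain:

  H_0: rank C_0 − rank ∂_1 = 9 − 8 = 1, and the invariant factors of ∂_1 are all 1, so H_0 = Z.
  H_1: rank ker ∂_1 − rank ∂_2 = (17 − 8) − 6 = 3, and the invariant factors of ∂_2 are all 1, so H_1 = Z^3.
  H_2: rank ker ∂_2 − rank ∂_3 = (6 − 6) − 0 = 0, and there is no ∂_3, so H_2 = 0.

Hence the Betti numbers are b_0 = 1, b_1 = 3, b_2 = 0.

b_0 = 1, b_1 = 3, b_2 = 0.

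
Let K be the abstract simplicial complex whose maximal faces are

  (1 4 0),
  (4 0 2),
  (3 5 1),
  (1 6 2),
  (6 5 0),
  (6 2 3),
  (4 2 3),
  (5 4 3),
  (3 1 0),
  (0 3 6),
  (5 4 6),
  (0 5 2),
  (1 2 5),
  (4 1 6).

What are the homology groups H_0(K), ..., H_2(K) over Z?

H_0 ≅ Z,  H_1 ≅ Z^2,  H_2 ≅ Z.

K has 7 vertices, 21 edges, 14 triangles.
rank ∂_0 = 0, rank ∂_1 = 6 ⇒ b_0 = 7 − 0 − 6 = 1; all invariant factors of ∂_1 are 1 so no torsion. So H_0 ≅ Z.
rank ∂_1 = 6, rank ∂_2 = 13 ⇒ b_1 = 21 − 6 − 13 = 2; all invariant factors of ∂_2 are 1 so no torsion. So H_1 ≅ Z^2.
rank ∂_2 = 13, rank ∂_3 = 0 ⇒ b_2 = 14 − 13 − 0 = 1. So H_2 ≅ Z.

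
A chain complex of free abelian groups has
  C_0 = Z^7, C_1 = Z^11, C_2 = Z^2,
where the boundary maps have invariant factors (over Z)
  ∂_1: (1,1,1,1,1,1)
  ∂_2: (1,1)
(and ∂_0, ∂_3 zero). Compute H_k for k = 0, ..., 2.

H_0 ≅ Z,  H_1 ≅ Z^3,  H_2 = 0.

H_0: b_0 = 7 − 0 − 6 = 1; torsion from ∂_1 factors > 1: none. So H_0 ≅ Z.
H_1: b_1 = 11 − 6 − 2 = 3; torsion from ∂_2 factors > 1: none. So H_1 ≅ Z^3.
H_2: b_2 = 2 − 2 − 0 = 0; torsion from ∂_3 factors > 1: none. So H_2 ≅ 0.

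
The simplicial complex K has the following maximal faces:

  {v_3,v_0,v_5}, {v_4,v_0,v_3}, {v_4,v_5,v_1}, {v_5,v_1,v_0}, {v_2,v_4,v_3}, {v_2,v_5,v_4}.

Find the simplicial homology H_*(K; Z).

H_0 ≅ Z,  H_1 ≅ Z,  H_2 = 0.

We work with the vertex ordering v_0 < v_1 < v_2 < v_3 < v_4 < v_5. The simplices of K, each written with vertices in increasing order, are:

  0-simplices (6): [v_0], [v_1], [v_2], [v_3], [v_4], [v_5]
  1-simplices (12): [v_0,v_1], [v_0,v_3], [v_0,v_4], [v_0,v_5], [v_1,v_4], [v_1,v_5], [v_2,v_3], [v_2,v_4], [v_2,v_5], [v_3,v_4], [v_3,v_5], [v_4,v_5]
  2-simplices (6): [v_0,v_1,v_5], [v_0,v_3,v_4], [v_0,v_3,v_5], [v_1,v_4,v_5], [v_2,v_3,v_4], [v_2,v_4,v_5]

giving chain groups C_0 ≅ Z^6, C_1 ≅ Z^12, C_2 ≅ Z^6.

The boundary map ∂_1: C_1 → C_0 is given by ∂[p,q] = [q] − [p]. For instance
  ∂[v_2,v_4] = [v_4] − [v_2].
As a 6×12 matrix over Z this has rank 5, with invariant factors (1,1,1,1,1).

The boundary map ∂_2: C_2 → C_1 maps a triangle to the signed sum of its edges. For instance
  ∂[v_0,v_3,v_4] = [v_3,v_4] − [v_0,v_4] + [v_0,v_3],
  ∂[v_1,v_4,v_5] = [v_4,v_5] − [v_1,v_5] + [v_1,v_4].
This gives a 12×6 integer matrix of rank 6; reducing to Smith normal form yields diagonal entries (1,1,1,1,1,1).

Computing H_k = (kernel of ∂_k) / (image of ∂_{k+1}):

  H_0: rank C_0 − rank ∂_1 = 6 − 5 = 1, and the invariant factors of ∂_1 are all 1, so H_0 ≅ Z.
  H_1: rank ker ∂_1 − rank ∂_2 = (12 − 5) − 6 = 1, and the invariant factors of ∂_2 are all 1, so H_1 ≅ Z.
  H_2: rank ker ∂_2 − rank ∂_3 = (6 − 6) − 0 = 0, and there is no ∂_3, so H_2 ≅ 0.

As a check, the Euler characteristic is 6 − 12 + 6 = 0, which agrees with 1 − 1 + 0 = 0.
(K is a triangulation of the cylinder S^1 x I.)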